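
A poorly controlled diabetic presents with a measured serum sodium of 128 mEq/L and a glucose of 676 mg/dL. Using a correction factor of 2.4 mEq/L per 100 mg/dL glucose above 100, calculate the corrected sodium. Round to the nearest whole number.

142 mEq/L

Corrected Na = measured Na + 2.4 · (glucose − 100)/100
= 128 + 2.4 · (676 − 100)/100
= 128 + 13.8
= 141.8 mEq/L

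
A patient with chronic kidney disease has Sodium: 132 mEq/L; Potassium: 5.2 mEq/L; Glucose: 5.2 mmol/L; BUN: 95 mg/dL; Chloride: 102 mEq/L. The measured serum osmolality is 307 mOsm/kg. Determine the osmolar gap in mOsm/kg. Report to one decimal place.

3.9 mOsm/kg

Calculated osmolality = 2·Na + glucose + BUN/2.8
= 2·132 + 5.2 + 95/2.8
= 264 + 5.20 + 33.93
= 303.13 mOsm/kg ≈ 303.1 mOsm/kg
Osmolar gap = measured − calculated = 307 − 303.1 = 3.9 mOsm/kg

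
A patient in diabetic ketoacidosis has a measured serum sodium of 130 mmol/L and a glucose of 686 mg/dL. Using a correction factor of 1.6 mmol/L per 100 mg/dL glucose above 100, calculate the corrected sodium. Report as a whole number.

139 mmol/L

Corrected Na = measured Na + 1.6 · (glucose − 100)/100
= 130 + 1.6 · (686 − 100)/100
= 130 + 9.4
= 139.4 mmol/L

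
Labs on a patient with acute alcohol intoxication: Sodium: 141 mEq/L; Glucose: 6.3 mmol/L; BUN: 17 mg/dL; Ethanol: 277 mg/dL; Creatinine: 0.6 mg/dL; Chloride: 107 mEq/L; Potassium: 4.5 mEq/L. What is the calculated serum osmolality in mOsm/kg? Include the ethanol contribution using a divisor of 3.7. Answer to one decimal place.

369.2 mOsm/kg

Calculated osmolality = 2·Na + glucose + BUN/2.8 + ethanol/3.7
= 2·141 + 6.3 + 17/2.8 + 277/3.7
= 282 + 6.30 + 6.07 + 74.86
= 369.23 mOsm/kg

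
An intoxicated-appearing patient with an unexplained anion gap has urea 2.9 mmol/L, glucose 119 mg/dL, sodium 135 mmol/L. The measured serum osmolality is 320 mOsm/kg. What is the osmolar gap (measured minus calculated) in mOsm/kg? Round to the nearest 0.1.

Calculated osmolality = 2·Na + glucose/18 + urea
= 2·135 + 119/18 + 2.9
= 270 + 6.61 + 2.90
= 279.51 mOsm/kg ≈ 279.5 mOsm/kg
Osmolar gap = measured − calculated = 320 − 279.5 = 40.5 mOsm/kg

40.5 mOsm/kg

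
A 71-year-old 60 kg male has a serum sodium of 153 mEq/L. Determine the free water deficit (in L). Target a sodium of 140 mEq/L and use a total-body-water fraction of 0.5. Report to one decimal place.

2.8 L

TBW = 0.5 · 60 = 30 L
Free water deficit = TBW · (Na/140 − 1)
= 30 · (153/140 − 1)
= 30 · 0.0929
= 2.79 L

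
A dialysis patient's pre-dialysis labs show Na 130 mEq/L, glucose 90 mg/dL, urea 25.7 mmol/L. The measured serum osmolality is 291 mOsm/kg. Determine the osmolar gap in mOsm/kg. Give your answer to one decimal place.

Calculated osmolality = 2·Na + glucose/18 + urea
= 2·130 + 90/18 + 25.7
= 260 + 5 + 25.70
= 290.7 mOsm/kg ≈ 290.7 mOsm/kg
Osmolar gap = measured − calculated = 291 − 290.7 = 0.3 mOsm/kg

0.3 mOsm/kg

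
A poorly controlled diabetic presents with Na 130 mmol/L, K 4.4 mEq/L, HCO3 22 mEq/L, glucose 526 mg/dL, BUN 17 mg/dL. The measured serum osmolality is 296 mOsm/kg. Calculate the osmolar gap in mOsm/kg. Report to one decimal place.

0.7 mOsm/kg

Calculated osmolality = 2·Na + glucose/18 + BUN/2.8
= 2·130 + 526/18 + 17/2.8
= 260 + 29.22 + 6.07
= 295.29 mOsm/kg ≈ 295.3 mOsm/kg
Osmolar gap = measured − calculated = 296 − 295.3 = 0.7 mOsm/kg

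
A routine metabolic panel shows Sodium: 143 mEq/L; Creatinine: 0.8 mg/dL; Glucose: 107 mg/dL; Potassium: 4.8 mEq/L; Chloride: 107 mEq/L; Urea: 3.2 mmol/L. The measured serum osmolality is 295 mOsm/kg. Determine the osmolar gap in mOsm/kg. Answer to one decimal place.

-0.1 mOsm/kg

Calculated osmolality = 2·Na + glucose/18 + urea
= 2·143 + 107/18 + 3.2
= 286 + 5.94 + 3.20
= 295.14 mOsm/kg ≈ 295.1 mOsm/kg
Osmolar gap = measured − calculated = 295 − 295.1 = -0.1 mOsm/kg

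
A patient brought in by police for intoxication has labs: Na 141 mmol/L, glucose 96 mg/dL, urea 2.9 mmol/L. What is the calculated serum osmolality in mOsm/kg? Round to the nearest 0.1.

290.2 mOsm/kg

Calculated osmolality = 2·Na + glucose/18 + urea
= 2·141 + 96/18 + 2.9
= 282 + 5.33 + 2.90
= 290.23 mOsm/kg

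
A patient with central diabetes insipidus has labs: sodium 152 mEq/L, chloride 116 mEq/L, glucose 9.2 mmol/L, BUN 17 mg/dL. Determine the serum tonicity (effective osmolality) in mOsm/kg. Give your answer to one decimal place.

313.2 mOsm/kg

Effective osmolality excludes urea (freely permeant across cell membranes):
2·Na + glucose
= 2·152 + 9.2
= 304 + 9.2
= 313.2 mOsm/kg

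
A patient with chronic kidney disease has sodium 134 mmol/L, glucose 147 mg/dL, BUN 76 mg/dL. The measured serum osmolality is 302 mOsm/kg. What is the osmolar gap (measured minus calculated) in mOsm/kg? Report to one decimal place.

Calculated osmolality = 2·Na + glucose/18 + BUN/2.8
= 2·134 + 147/18 + 76/2.8
= 268 + 8.17 + 27.14
= 303.31 mOsm/kg ≈ 303.3 mOsm/kg
Osmolar gap = measured − calculated = 302 − 303.3 = -1.3 mOsm/kg

-1.3 mOsm/kg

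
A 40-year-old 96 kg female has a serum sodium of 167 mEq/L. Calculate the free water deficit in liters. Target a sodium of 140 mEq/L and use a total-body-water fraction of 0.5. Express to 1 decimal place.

9.3 L

TBW = 0.5 · 96 = 48 L
Free water deficit = TBW · (Na/140 − 1)
= 48 · (167/140 − 1)
= 48 · 0.1929
= 9.26 L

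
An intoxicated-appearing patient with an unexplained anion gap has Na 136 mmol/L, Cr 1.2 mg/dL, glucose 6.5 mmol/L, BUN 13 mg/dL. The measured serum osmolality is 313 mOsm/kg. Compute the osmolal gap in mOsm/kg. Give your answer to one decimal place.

29.9 mOsm/kg

Calculated osmolality = 2·Na + glucose + BUN/2.8
= 2·136 + 6.5 + 13/2.8
= 272 + 6.50 + 4.64
= 283.14 mOsm/kg ≈ 283.1 mOsm/kg
Osmolar gap = measured − calculated = 313 − 283.1 = 29.9 mOsm/kg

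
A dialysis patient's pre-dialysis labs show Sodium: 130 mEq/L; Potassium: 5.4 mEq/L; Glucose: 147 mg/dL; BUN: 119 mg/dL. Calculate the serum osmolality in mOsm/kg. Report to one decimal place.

Calculated osmolality = 2·Na + glucose/18 + BUN/2.8
= 2·130 + 147/18 + 119/2.8
= 260 + 8.17 + 42.50
= 310.67 mOsm/kg

310.7 mOsm/kg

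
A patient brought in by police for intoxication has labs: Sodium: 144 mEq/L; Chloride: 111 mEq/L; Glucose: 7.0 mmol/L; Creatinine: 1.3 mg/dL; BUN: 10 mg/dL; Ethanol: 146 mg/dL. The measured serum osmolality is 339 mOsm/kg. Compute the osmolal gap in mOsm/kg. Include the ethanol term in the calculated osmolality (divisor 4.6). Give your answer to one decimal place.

8.7 mOsm/kg

Calculated osmolality = 2·Na + glucose + BUN/2.8 + ethanol/4.6
= 2·144 + 7 + 10/2.8 + 146/4.6
= 288 + 7 + 3.57 + 31.74
= 330.31 mOsm/kg ≈ 330.3 mOsm/kg
Osmolar gap = measured − calculated = 339 − 330.3 = 8.7 mOsm/kg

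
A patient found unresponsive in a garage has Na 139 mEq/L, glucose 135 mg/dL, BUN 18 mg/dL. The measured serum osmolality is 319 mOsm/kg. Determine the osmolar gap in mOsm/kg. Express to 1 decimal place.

27.1 mOsm/kg

Calculated osmolality = 2·Na + glucose/18 + BUN/2.8
= 2·139 + 135/18 + 18/2.8
= 278 + 7.50 + 6.43
= 291.93 mOsm/kg ≈ 291.9 mOsm/kg
Osmolar gap = measured − calculated = 319 − 291.9 = 27.1 mOsm/kg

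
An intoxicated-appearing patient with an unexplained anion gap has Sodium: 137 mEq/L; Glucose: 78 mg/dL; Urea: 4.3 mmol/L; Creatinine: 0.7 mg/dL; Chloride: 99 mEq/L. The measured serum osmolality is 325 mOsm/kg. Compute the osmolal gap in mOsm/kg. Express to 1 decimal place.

Calculated osmolality = 2·Na + glucose/18 + urea
= 2·137 + 78/18 + 4.3
= 274 + 4.33 + 4.30
= 282.63 mOsm/kg ≈ 282.6 mOsm/kg
Osmolar gap = measured − calculated = 325 − 282.6 = 42.4 mOsm/kg

42.4 mOsm/kg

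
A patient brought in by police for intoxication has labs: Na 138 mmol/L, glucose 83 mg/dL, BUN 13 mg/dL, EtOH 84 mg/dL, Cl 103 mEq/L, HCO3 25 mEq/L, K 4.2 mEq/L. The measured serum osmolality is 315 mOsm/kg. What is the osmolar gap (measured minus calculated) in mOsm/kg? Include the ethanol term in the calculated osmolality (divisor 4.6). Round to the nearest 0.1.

11.5 mOsm/kg

Calculated osmolality = 2·Na + glucose/18 + BUN/2.8 + ethanol/4.6
= 2·138 + 83/18 + 13/2.8 + 84/4.6
= 276 + 4.61 + 4.64 + 18.26
= 303.51 mOsm/kg ≈ 303.5 mOsm/kg
Osmolar gap = measured − calculated = 315 − 303.5 = 11.5 mOsm/kg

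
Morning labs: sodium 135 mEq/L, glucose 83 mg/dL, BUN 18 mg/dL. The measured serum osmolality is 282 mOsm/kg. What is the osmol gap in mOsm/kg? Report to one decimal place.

Calculated osmolality = 2·Na + glucose/18 + BUN/2.8
= 2·135 + 83/18 + 18/2.8
= 270 + 4.61 + 6.43
= 281.04 mOsm/kg ≈ 281.0 mOsm/kg
Osmolar gap = measured − calculated = 282 − 281.0 = 1.0 mOsm/kg

1.0 mOsm/kg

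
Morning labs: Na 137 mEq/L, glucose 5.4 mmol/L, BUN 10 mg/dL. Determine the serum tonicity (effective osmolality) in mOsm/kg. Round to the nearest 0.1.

Effective osmolality excludes urea (freely permeant across cell membranes):
2·Na + glucose
= 2·137 + 5.4
= 274 + 5.4
= 279.4 mOsm/kg

279.4 mOsm/kg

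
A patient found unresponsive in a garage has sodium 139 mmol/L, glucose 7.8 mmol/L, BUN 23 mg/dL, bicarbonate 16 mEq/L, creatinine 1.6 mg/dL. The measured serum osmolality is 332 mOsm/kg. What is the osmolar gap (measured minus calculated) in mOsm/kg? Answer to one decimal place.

38.0 mOsm/kg

Calculated osmolality = 2·Na + glucose + BUN/2.8
= 2·139 + 7.8 + 23/2.8
= 278 + 7.80 + 8.21
= 294.01 mOsm/kg ≈ 294.0 mOsm/kg
Osmolar gap = measured − calculated = 332 − 294.0 = 38.0 mOsm/kg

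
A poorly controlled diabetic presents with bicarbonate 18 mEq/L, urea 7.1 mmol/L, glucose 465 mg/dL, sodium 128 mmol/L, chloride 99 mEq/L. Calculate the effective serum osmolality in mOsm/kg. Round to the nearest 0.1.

Effective osmolality excludes urea (freely permeant across cell membranes):
2·Na + glucose/18
= 2·128 + 465/18
= 256 + 25.83
= 281.83 mOsm/kg

281.8 mOsm/kg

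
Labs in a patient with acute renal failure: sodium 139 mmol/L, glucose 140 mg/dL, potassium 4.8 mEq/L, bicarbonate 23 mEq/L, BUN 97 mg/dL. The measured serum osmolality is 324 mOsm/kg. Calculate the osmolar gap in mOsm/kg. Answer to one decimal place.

3.6 mOsm/kg

Calculated osmolality = 2·Na + glucose/18 + BUN/2.8
= 2·139 + 140/18 + 97/2.8
= 278 + 7.78 + 34.64
= 320.42 mOsm/kg ≈ 320.4 mOsm/kg
Osmolar gap = measured − calculated = 324 − 320.4 = 3.6 mOsm/kg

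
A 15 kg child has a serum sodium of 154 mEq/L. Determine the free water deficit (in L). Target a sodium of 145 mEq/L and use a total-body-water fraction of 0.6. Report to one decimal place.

0.6 L

TBW = 0.6 · 15 = 9 L
Free water deficit = TBW · (Na/145 − 1)
= 9 · (154/145 − 1)
= 9 · 0.0621
= 0.56 L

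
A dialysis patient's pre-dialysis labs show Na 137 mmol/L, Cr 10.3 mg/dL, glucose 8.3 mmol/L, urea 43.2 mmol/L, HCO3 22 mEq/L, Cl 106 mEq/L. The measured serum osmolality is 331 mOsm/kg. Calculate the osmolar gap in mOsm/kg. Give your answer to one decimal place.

Calculated osmolality = 2·Na + glucose + urea
= 2·137 + 8.3 + 43.2
= 274 + 8.30 + 43.20
= 325.5 mOsm/kg ≈ 325.5 mOsm/kg
Osmolar gap = measured − calculated = 331 − 325.5 = 5.5 mOsm/kg

5.5 mOsm/kg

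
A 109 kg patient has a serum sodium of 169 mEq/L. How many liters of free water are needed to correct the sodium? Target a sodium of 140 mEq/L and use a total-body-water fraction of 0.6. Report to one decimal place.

TBW = 0.6 · 109 = 65.4 L
Free water deficit = TBW · (Na/140 − 1)
= 65.4 · (169/140 − 1)
= 65.4 · 0.2071
= 13.54 L

13.5 L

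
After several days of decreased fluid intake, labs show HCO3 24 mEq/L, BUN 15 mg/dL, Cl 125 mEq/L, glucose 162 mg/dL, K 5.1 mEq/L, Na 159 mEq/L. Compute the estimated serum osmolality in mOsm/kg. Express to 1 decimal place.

Calculated osmolality = 2·Na + glucose/18 + BUN/2.8
= 2·159 + 162/18 + 15/2.8
= 318 + 9 + 5.36
= 332.36 mOsm/kg

332.4 mOsm/kg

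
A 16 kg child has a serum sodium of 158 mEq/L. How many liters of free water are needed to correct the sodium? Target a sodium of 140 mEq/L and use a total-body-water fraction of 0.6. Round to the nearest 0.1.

TBW = 0.6 · 16 = 9.6 L
Free water deficit = TBW · (Na/140 − 1)
= 9.6 · (158/140 − 1)
= 9.6 · 0.1286
= 1.23 L

1.2 L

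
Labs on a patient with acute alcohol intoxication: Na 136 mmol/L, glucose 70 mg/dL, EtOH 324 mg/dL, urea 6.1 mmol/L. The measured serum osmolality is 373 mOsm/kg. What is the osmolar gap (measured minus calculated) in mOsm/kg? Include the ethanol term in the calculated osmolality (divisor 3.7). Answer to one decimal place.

Calculated osmolality = 2·Na + glucose/18 + urea + ethanol/3.7
= 2·136 + 70/18 + 6.1 + 324/3.7
= 272 + 3.89 + 6.10 + 87.57
= 369.56 mOsm/kg ≈ 369.6 mOsm/kg
Osmolar gap = measured − calculated = 373 − 369.6 = 3.4 mOsm/kg

3.4 mOsm/kg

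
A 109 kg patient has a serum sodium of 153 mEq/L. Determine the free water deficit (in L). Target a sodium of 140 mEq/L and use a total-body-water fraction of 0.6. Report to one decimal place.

TBW = 0.6 · 109 = 65.4 L
Free water deficit = TBW · (Na/140 − 1)
= 65.4 · (153/140 − 1)
= 65.4 · 0.0929
= 6.08 L

6.1 L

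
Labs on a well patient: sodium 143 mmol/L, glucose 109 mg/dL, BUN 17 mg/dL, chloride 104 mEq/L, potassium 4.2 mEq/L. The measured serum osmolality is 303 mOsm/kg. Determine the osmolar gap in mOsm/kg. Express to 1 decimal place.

4.9 mOsm/kg

Calculated osmolality = 2·Na + glucose/18 + BUN/2.8
= 2·143 + 109/18 + 17/2.8
= 286 + 6.06 + 6.07
= 298.13 mOsm/kg ≈ 298.1 mOsm/kg
Osmolar gap = measured − calculated = 303 − 298.1 = 4.9 mOsm/kg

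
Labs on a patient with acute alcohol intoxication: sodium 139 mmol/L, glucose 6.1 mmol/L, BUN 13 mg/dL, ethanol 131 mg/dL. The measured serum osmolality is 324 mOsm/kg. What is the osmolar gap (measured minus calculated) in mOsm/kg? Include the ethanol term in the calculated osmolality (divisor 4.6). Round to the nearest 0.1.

Calculated osmolality = 2·Na + glucose + BUN/2.8 + ethanol/4.6
= 2·139 + 6.1 + 13/2.8 + 131/4.6
= 278 + 6.10 + 4.64 + 28.48
= 317.22 mOsm/kg ≈ 317.2 mOsm/kg
Osmolar gap = measured − calculated = 324 − 317.2 = 6.8 mOsm/kg

6.8 mOsm/kg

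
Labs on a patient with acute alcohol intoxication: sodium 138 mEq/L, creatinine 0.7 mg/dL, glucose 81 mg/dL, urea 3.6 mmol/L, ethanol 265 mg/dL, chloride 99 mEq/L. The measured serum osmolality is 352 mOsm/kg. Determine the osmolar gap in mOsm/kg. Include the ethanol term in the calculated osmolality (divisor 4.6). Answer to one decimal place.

Calculated osmolality = 2·Na + glucose/18 + urea + ethanol/4.6
= 2·138 + 81/18 + 3.6 + 265/4.6
= 276 + 4.50 + 3.60 + 57.61
= 341.71 mOsm/kg ≈ 341.7 mOsm/kg
Osmolar gap = measured − calculated = 352 − 341.7 = 10.3 mOsm/kg

10.3 mOsm/kg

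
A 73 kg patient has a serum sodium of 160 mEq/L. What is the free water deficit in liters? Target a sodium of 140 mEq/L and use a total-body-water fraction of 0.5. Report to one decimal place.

TBW = 0.5 · 73 = 36.5 L
Free water deficit = TBW · (Na/140 − 1)
= 36.5 · (160/140 − 1)
= 36.5 · 0.1429
= 5.22 L

5.2 L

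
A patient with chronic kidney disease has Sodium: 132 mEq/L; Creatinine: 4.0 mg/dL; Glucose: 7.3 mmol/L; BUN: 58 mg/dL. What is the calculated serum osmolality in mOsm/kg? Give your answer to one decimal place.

292.0 mOsm/kg

Calculated osmolality = 2·Na + glucose + BUN/2.8
= 2·132 + 7.3 + 58/2.8
= 264 + 7.30 + 20.71
= 292.01 mOsm/kg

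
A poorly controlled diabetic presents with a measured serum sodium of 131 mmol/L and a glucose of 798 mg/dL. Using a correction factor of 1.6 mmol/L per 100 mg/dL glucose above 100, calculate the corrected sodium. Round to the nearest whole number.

142 mmol/L

Corrected Na = measured Na + 1.6 · (glucose − 100)/100
= 131 + 1.6 · (798 − 100)/100
= 131 + 11.2
= 142.2 mmol/L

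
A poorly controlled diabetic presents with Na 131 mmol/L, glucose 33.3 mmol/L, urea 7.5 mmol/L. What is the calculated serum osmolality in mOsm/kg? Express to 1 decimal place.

302.8 mOsm/kg

Calculated osmolality = 2·Na + glucose + urea
= 2·131 + 33.3 + 7.5
= 262 + 33.30 + 7.50
= 302.8 mOsm/kg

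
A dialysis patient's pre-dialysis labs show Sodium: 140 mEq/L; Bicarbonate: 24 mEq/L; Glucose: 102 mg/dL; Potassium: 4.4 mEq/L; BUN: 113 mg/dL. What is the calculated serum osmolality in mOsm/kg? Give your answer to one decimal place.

326.0 mOsm/kg

Calculated osmolality = 2·Na + glucose/18 + BUN/2.8
= 2·140 + 102/18 + 113/2.8
= 280 + 5.67 + 40.36
= 326.03 mOsm/kg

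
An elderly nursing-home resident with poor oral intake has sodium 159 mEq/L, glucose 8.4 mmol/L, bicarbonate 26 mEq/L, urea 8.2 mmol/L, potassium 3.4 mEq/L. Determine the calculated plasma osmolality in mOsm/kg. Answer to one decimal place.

Calculated osmolality = 2·Na + glucose + urea
= 2·159 + 8.4 + 8.2
= 318 + 8.40 + 8.20
= 334.6 mOsm/kg

334.6 mOsm/kg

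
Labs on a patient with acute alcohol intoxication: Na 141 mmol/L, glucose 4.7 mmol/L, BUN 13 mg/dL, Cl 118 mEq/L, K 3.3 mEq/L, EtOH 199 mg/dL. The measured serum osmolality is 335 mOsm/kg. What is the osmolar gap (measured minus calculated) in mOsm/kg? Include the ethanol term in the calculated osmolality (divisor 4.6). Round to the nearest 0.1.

Calculated osmolality = 2·Na + glucose + BUN/2.8 + ethanol/4.6
= 2·141 + 4.7 + 13/2.8 + 199/4.6
= 282 + 4.70 + 4.64 + 43.26
= 334.6 mOsm/kg ≈ 334.6 mOsm/kg
Osmolar gap = measured − calculated = 335 − 334.6 = 0.4 mOsm/kg

0.4 mOsm/kg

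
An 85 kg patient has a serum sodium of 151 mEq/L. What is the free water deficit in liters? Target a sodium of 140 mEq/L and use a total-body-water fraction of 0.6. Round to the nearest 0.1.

TBW = 0.6 · 85 = 51 L
Free water deficit = TBW · (Na/140 − 1)
= 51 · (151/140 − 1)
= 51 · 0.0786
= 4.01 L

4.0 L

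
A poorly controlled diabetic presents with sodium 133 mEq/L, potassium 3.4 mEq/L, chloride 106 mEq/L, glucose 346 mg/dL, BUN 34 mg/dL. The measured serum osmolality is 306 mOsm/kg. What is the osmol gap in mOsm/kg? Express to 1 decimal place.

Calculated osmolality = 2·Na + glucose/18 + BUN/2.8
= 2·133 + 346/18 + 34/2.8
= 266 + 19.22 + 12.14
= 297.36 mOsm/kg ≈ 297.4 mOsm/kg
Osmolar gap = measured − calculated = 306 − 297.4 = 8.6 mOsm/kg

8.6 mOsm/kg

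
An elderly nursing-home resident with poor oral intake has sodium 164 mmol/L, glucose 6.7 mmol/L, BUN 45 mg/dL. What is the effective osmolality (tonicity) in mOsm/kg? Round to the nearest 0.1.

334.7 mOsm/kg

Effective osmolality excludes urea (freely permeant across cell membranes):
2·Na + glucose
= 2·164 + 6.7
= 328 + 6.7
= 334.7 mOsm/kg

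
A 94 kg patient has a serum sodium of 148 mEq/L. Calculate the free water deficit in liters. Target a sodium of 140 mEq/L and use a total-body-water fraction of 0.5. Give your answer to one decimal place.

2.7 L

TBW = 0.5 · 94 = 47 L
Free water deficit = TBW · (Na/140 − 1)
= 47 · (148/140 − 1)
= 47 · 0.0571
= 2.68 L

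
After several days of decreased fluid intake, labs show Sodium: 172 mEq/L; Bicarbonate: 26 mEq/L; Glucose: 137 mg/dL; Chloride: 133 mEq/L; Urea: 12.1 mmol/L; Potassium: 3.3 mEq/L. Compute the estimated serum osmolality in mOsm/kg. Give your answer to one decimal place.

Calculated osmolality = 2·Na + glucose/18 + urea
= 2·172 + 137/18 + 12.1
= 344 + 7.61 + 12.10
= 363.71 mOsm/kg

363.7 mOsm/kg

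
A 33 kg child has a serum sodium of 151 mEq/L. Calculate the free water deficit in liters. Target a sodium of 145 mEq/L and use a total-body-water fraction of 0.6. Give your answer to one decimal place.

0.8 L

TBW = 0.6 · 33 = 19.8 L
Free water deficit = TBW · (Na/145 − 1)
= 19.8 · (151/145 − 1)
= 19.8 · 0.0414
= 0.82 L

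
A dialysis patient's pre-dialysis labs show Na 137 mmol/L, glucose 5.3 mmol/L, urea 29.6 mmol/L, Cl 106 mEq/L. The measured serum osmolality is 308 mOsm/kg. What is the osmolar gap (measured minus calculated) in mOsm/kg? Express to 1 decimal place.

Calculated osmolality = 2·Na + glucose + urea
= 2·137 + 5.3 + 29.6
= 274 + 5.30 + 29.60
= 308.9 mOsm/kg ≈ 308.9 mOsm/kg
Osmolar gap = measured − calculated = 308 − 308.9 = -0.9 mOsm/kg

-0.9 mOsm/kg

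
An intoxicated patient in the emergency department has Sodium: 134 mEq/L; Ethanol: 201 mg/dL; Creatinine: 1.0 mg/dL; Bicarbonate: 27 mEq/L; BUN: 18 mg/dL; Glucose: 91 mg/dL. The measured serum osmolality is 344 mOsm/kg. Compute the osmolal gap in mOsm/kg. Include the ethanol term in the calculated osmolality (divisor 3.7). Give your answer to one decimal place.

Calculated osmolality = 2·Na + glucose/18 + BUN/2.8 + ethanol/3.7
= 2·134 + 91/18 + 18/2.8 + 201/3.7
= 268 + 5.06 + 6.43 + 54.32
= 333.81 mOsm/kg ≈ 333.8 mOsm/kg
Osmolar gap = measured − calculated = 344 − 333.8 = 10.2 mOsm/kg

10.2 mOsm/kg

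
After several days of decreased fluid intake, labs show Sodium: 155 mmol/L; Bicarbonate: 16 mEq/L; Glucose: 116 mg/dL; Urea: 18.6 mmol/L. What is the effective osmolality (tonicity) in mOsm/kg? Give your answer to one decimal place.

316.4 mOsm/kg

Effective osmolality excludes urea (freely permeant across cell membranes):
2·Na + glucose/18
= 2·155 + 116/18
= 310 + 6.44
= 316.44 mOsm/kg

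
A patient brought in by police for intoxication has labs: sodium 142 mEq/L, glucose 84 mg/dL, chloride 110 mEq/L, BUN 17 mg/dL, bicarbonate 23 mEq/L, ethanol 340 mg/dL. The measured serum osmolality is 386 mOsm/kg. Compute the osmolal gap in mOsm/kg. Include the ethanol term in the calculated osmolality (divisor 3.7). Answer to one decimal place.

Calculated osmolality = 2·Na + glucose/18 + BUN/2.8 + ethanol/3.7
= 2·142 + 84/18 + 17/2.8 + 340/3.7
= 284 + 4.67 + 6.07 + 91.89
= 386.63 mOsm/kg ≈ 386.6 mOsm/kg
Osmolar gap = measured − calculated = 386 − 386.6 = -0.6 mOsm/kg

-0.6 mOsm/kg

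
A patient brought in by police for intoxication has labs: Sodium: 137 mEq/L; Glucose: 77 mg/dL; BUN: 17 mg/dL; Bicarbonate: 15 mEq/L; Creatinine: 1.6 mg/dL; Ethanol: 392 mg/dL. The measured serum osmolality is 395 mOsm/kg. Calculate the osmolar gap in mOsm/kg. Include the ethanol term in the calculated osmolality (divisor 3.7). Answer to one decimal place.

4.7 mOsm/kg

Calculated osmolality = 2·Na + glucose/18 + BUN/2.8 + ethanol/3.7
= 2·137 + 77/18 + 17/2.8 + 392/3.7
= 274 + 4.28 + 6.07 + 105.95
= 390.3 mOsm/kg ≈ 390.3 mOsm/kg
Osmolar gap = measured − calculated = 395 − 390.3 = 4.7 mOsm/kg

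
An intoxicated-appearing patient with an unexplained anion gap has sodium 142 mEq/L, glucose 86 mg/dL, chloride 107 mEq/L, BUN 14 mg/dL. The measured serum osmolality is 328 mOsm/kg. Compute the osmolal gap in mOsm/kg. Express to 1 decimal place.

Calculated osmolality = 2·Na + glucose/18 + BUN/2.8
= 2·142 + 86/18 + 14/2.8
= 284 + 4.78 + 5
= 293.78 mOsm/kg ≈ 293.8 mOsm/kg
Osmolar gap = measured − calculated = 328 − 293.8 = 34.2 mOsm/kg

34.2 mOsm/kg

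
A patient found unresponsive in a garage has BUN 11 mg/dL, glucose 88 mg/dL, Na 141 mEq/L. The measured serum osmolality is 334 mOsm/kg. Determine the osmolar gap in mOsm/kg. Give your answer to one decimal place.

Calculated osmolality = 2·Na + glucose/18 + BUN/2.8
= 2·141 + 88/18 + 11/2.8
= 282 + 4.89 + 3.93
= 290.82 mOsm/kg ≈ 290.8 mOsm/kg
Osmolar gap = measured − calculated = 334 − 290.8 = 43.2 mOsm/kg

43.2 mOsm/kg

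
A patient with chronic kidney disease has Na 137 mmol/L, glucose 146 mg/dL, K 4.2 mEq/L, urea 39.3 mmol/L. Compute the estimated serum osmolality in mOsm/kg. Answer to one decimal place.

321.4 mOsm/kg

Calculated osmolality = 2·Na + glucose/18 + urea
= 2·137 + 146/18 + 39.3
= 274 + 8.11 + 39.30
= 321.41 mOsm/kg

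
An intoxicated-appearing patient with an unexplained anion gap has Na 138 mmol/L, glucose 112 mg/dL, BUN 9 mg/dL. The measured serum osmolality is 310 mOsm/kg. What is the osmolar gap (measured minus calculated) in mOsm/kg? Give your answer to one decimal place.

Calculated osmolality = 2·Na + glucose/18 + BUN/2.8
= 2·138 + 112/18 + 9/2.8
= 276 + 6.22 + 3.21
= 285.43 mOsm/kg ≈ 285.4 mOsm/kg
Osmolar gap = measured − calculated = 310 − 285.4 = 24.6 mOsm/kg

24.6 mOsm/kg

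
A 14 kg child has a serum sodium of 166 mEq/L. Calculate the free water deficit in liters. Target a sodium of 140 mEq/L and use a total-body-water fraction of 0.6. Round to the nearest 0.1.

1.6 L

TBW = 0.6 · 14 = 8.4 L
Free water deficit = TBW · (Na/140 − 1)
= 8.4 · (166/140 − 1)
= 8.4 · 0.1857
= 1.56 L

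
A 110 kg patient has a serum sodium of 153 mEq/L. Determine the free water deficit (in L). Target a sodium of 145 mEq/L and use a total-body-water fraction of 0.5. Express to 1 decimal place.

TBW = 0.5 · 110 = 55 L
Free water deficit = TBW · (Na/145 − 1)
= 55 · (153/145 − 1)
= 55 · 0.0552
= 3.04 L

3.0 L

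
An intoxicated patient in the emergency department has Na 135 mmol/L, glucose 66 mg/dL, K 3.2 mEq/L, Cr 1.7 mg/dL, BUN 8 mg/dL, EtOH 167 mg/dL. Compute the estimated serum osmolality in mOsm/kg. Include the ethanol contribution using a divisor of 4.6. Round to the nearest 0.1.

312.8 mOsm/kg

Calculated osmolality = 2·Na + glucose/18 + BUN/2.8 + ethanol/4.6
= 2·135 + 66/18 + 8/2.8 + 167/4.6
= 270 + 3.67 + 2.86 + 36.30
= 312.83 mOsm/kg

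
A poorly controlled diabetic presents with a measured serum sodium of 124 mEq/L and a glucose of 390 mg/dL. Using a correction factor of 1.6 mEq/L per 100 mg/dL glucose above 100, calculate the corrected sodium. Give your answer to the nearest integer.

129 mEq/L

Corrected Na = measured Na + 1.6 · (glucose − 100)/100
= 124 + 1.6 · (390 − 100)/100
= 124 + 4.6
= 128.6 mEq/L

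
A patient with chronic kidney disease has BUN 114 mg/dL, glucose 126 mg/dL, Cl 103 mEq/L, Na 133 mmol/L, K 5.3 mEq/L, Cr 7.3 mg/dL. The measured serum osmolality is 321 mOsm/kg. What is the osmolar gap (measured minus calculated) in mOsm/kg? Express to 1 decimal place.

7.3 mOsm/kg

Calculated osmolality = 2·Na + glucose/18 + BUN/2.8
= 2·133 + 126/18 + 114/2.8
= 266 + 7 + 40.71
= 313.71 mOsm/kg ≈ 313.7 mOsm/kg
Osmolar gap = measured − calculated = 321 − 313.7 = 7.3 mOsm/kg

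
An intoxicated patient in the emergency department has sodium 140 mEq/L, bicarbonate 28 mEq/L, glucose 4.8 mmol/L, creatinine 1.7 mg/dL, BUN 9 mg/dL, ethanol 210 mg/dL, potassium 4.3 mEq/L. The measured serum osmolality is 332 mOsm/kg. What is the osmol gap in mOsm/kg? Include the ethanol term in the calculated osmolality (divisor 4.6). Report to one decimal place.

-1.7 mOsm/kg

Calculated osmolality = 2·Na + glucose + BUN/2.8 + ethanol/4.6
= 2·140 + 4.8 + 9/2.8 + 210/4.6
= 280 + 4.80 + 3.21 + 45.65
= 333.66 mOsm/kg ≈ 333.7 mOsm/kg
Osmolar gap = measured − calculated = 332 − 333.7 = -1.7 mOsm/kg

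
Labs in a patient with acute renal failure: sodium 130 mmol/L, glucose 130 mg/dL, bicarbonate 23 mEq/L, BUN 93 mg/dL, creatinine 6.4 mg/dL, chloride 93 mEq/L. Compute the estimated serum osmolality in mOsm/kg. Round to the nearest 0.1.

Calculated osmolality = 2·Na + glucose/18 + BUN/2.8
= 2·130 + 130/18 + 93/2.8
= 260 + 7.22 + 33.21
= 300.43 mOsm/kg

300.4 mOsm/kg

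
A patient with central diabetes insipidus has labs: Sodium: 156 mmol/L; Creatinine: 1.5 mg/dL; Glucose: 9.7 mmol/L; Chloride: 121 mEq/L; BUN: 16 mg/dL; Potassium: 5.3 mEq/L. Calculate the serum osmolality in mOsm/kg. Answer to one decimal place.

Calculated osmolality = 2·Na + glucose + BUN/2.8
= 2·156 + 9.7 + 16/2.8
= 312 + 9.70 + 5.71
= 327.41 mOsm/kg

327.4 mOsm/kg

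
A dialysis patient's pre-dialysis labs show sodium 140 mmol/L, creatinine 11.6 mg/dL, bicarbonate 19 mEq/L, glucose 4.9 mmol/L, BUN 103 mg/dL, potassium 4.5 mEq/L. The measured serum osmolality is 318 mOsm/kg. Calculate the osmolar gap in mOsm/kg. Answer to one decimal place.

-3.7 mOsm/kg

Calculated osmolality = 2·Na + glucose + BUN/2.8
= 2·140 + 4.9 + 103/2.8
= 280 + 4.90 + 36.79
= 321.69 mOsm/kg ≈ 321.7 mOsm/kg
Osmolar gap = measured − calculated = 318 − 321.7 = -3.7 mOsm/kg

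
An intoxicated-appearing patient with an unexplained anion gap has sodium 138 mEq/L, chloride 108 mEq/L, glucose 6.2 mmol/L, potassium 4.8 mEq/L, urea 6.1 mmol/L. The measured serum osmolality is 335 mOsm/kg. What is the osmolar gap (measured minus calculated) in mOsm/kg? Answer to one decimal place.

Calculated osmolality = 2·Na + glucose + urea
= 2·138 + 6.2 + 6.1
= 276 + 6.20 + 6.10
= 288.3 mOsm/kg ≈ 288.3 mOsm/kg
Osmolar gap = measured − calculated = 335 − 288.3 = 46.7 mOsm/kg

46.7 mOsm/kg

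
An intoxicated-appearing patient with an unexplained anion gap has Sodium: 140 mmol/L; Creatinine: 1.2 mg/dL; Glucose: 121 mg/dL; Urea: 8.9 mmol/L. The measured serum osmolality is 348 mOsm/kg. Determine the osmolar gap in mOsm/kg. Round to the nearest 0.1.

52.4 mOsm/kg

Calculated osmolality = 2·Na + glucose/18 + urea
= 2·140 + 121/18 + 8.9
= 280 + 6.72 + 8.90
= 295.62 mOsm/kg ≈ 295.6 mOsm/kg
Osmolar gap = measured − calculated = 348 − 295.6 = 52.4 mOsm/kg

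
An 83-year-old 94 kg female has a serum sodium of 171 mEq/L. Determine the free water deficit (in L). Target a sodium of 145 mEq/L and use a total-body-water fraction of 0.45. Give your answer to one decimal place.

TBW = 0.45 · 94 = 42.3 L
Free water deficit = TBW · (Na/145 − 1)
= 42.3 · (171/145 − 1)
= 42.3 · 0.1793
= 7.58 L

7.6 L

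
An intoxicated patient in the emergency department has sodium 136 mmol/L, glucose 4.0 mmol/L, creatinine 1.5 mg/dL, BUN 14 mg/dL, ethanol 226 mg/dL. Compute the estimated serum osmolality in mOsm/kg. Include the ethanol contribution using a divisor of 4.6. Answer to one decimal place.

330.1 mOsm/kg

Calculated osmolality = 2·Na + glucose + BUN/2.8 + ethanol/4.6
= 2·136 + 4 + 14/2.8 + 226/4.6
= 272 + 4 + 5 + 49.13
= 330.13 mOsm/kg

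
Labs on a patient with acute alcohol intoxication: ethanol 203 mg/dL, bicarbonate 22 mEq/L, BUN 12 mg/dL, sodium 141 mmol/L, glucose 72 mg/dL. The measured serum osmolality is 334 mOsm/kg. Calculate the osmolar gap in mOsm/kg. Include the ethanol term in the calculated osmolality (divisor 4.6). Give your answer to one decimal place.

Calculated osmolality = 2·Na + glucose/18 + BUN/2.8 + ethanol/4.6
= 2·141 + 72/18 + 12/2.8 + 203/4.6
= 282 + 4 + 4.29 + 44.13
= 334.42 mOsm/kg ≈ 334.4 mOsm/kg
Osmolar gap = measured − calculated = 334 − 334.4 = -0.4 mOsm/kg

-0.4 mOsm/kg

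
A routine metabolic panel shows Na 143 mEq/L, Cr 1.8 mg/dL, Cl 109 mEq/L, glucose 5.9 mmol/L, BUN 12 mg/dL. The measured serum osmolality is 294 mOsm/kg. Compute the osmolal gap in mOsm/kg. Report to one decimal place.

-2.2 mOsm/kg

Calculated osmolality = 2·Na + glucose + BUN/2.8
= 2·143 + 5.9 + 12/2.8
= 286 + 5.90 + 4.29
= 296.19 mOsm/kg ≈ 296.2 mOsm/kg
Osmolar gap = measured − calculated = 294 − 296.2 = -2.2 mOsm/kg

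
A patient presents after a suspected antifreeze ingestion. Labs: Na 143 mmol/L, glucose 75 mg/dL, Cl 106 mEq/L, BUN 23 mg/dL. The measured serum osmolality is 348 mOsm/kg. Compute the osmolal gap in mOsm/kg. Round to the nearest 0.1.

49.6 mOsm/kg

Calculated osmolality = 2·Na + glucose/18 + BUN/2.8
= 2·143 + 75/18 + 23/2.8
= 286 + 4.17 + 8.21
= 298.38 mOsm/kg ≈ 298.4 mOsm/kg
Osmolar gap = measured − calculated = 348 − 298.4 = 49.6 mOsm/kg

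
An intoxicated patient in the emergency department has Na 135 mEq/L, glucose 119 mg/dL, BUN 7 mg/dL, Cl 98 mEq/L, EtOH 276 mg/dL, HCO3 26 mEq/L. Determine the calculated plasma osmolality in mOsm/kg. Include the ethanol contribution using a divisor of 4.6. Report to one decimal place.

339.1 mOsm/kg

Calculated osmolality = 2·Na + glucose/18 + BUN/2.8 + ethanol/4.6
= 2·135 + 119/18 + 7/2.8 + 276/4.6
= 270 + 6.61 + 2.50 + 60
= 339.11 mOsm/kg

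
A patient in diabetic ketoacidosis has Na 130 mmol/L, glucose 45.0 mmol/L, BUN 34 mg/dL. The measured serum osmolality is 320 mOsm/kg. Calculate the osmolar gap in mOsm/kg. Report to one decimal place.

2.9 mOsm/kg

Calculated osmolality = 2·Na + glucose + BUN/2.8
= 2·130 + 45 + 34/2.8
= 260 + 45 + 12.14
= 317.14 mOsm/kg ≈ 317.1 mOsm/kg
Osmolar gap = measured − calculated = 320 − 317.1 = 2.9 mOsm/kg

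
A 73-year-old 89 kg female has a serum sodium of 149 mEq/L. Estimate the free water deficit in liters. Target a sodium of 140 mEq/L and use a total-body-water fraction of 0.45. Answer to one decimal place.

2.6 L

TBW = 0.45 · 89 = 40.05 L
Free water deficit = TBW · (Na/140 − 1)
= 40.05 · (149/140 − 1)
= 40.05 · 0.0643
= 2.58 L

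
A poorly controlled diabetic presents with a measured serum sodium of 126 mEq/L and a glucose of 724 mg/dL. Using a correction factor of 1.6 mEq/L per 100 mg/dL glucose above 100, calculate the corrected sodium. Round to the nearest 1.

Corrected Na = measured Na + 1.6 · (glucose − 100)/100
= 126 + 1.6 · (724 − 100)/100
= 126 + 10
= 136 mEq/L

136 mEq/L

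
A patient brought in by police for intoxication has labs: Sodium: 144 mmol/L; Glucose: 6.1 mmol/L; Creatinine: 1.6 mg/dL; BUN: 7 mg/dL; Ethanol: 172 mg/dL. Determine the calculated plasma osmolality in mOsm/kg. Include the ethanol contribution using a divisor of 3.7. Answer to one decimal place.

Calculated osmolality = 2·Na + glucose + BUN/2.8 + ethanol/3.7
= 2·144 + 6.1 + 7/2.8 + 172/3.7
= 288 + 6.10 + 2.50 + 46.49
= 343.09 mOsm/kg

343.1 mOsm/kg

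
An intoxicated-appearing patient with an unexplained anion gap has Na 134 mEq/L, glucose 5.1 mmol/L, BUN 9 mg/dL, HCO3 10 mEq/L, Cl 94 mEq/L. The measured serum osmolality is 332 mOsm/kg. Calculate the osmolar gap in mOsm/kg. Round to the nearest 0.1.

55.7 mOsm/kg

Calculated osmolality = 2·Na + glucose + BUN/2.8
= 2·134 + 5.1 + 9/2.8
= 268 + 5.10 + 3.21
= 276.31 mOsm/kg ≈ 276.3 mOsm/kg
Osmolar gap = measured − calculated = 332 − 276.3 = 55.7 mOsm/kg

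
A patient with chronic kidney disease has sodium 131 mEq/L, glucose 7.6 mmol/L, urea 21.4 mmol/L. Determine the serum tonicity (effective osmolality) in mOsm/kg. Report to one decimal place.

269.6 mOsm/kg

Effective osmolality excludes urea (freely permeant across cell membranes):
2·Na + glucose
= 2·131 + 7.6
= 262 + 7.6
= 269.6 mOsm/kg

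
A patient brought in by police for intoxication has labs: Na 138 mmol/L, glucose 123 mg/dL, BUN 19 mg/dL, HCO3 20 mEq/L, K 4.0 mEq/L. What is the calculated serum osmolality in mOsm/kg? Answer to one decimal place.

289.6 mOsm/kg

Calculated osmolality = 2·Na + glucose/18 + BUN/2.8
= 2·138 + 123/18 + 19/2.8
= 276 + 6.83 + 6.79
= 289.62 mOsm/kg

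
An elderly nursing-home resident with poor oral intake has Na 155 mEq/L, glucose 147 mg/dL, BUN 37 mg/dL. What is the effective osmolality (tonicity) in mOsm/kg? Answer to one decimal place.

318.2 mOsm/kg

Effective osmolality excludes urea (freely permeant across cell membranes):
2·Na + glucose/18
= 2·155 + 147/18
= 310 + 8.17
= 318.17 mOsm/kg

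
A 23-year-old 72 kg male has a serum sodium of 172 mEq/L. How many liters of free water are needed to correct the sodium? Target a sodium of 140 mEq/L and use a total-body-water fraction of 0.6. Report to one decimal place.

9.9 L

TBW = 0.6 · 72 = 43.2 L
Free water deficit = TBW · (Na/140 − 1)
= 43.2 · (172/140 − 1)
= 43.2 · 0.2286
= 9.88 L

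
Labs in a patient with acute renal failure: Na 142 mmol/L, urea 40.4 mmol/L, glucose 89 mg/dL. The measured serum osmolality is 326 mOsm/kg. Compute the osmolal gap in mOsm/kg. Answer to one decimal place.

Calculated osmolality = 2·Na + glucose/18 + urea
= 2·142 + 89/18 + 40.4
= 284 + 4.94 + 40.40
= 329.34 mOsm/kg ≈ 329.3 mOsm/kg
Osmolar gap = measured − calculated = 326 − 329.3 = -3.3 mOsm/kg

-3.3 mOsm/kg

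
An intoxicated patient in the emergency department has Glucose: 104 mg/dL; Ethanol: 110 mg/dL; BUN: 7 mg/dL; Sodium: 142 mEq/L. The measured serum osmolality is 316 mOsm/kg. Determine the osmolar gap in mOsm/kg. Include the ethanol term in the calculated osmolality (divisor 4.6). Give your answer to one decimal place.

-0.2 mOsm/kg

Calculated osmolality = 2·Na + glucose/18 + BUN/2.8 + ethanol/4.6
= 2·142 + 104/18 + 7/2.8 + 110/4.6
= 284 + 5.78 + 2.50 + 23.91
= 316.19 mOsm/kg ≈ 316.2 mOsm/kg
Osmolar gap = measured − calculated = 316 − 316.2 = -0.2 mOsm/kg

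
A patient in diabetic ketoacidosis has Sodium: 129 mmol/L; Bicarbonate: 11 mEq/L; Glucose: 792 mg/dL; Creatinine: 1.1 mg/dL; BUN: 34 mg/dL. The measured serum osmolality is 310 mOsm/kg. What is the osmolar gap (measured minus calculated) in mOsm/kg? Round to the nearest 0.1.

Calculated osmolality = 2·Na + glucose/18 + BUN/2.8
= 2·129 + 792/18 + 34/2.8
= 258 + 44 + 12.14
= 314.14 mOsm/kg ≈ 314.1 mOsm/kg
Osmolar gap = measured − calculated = 310 − 314.1 = -4.1 mOsm/kg

-4.1 mOsm/kg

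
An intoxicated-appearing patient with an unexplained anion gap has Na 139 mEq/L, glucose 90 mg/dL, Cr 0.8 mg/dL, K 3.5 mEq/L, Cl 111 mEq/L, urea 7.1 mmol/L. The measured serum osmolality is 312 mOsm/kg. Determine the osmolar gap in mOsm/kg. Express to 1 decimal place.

Calculated osmolality = 2·Na + glucose/18 + urea
= 2·139 + 90/18 + 7.1
= 278 + 5 + 7.10
= 290.1 mOsm/kg ≈ 290.1 mOsm/kg
Osmolar gap = measured − calculated = 312 − 290.1 = 21.9 mOsm/kg

21.9 mOsm/kg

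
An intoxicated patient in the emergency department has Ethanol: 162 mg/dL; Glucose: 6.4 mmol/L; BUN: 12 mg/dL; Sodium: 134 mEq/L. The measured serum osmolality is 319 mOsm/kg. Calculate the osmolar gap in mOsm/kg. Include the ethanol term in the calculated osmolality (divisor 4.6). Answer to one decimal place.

5.1 mOsm/kg

Calculated osmolality = 2·Na + glucose + BUN/2.8 + ethanol/4.6
= 2·134 + 6.4 + 12/2.8 + 162/4.6
= 268 + 6.40 + 4.29 + 35.22
= 313.91 mOsm/kg ≈ 313.9 mOsm/kg
Osmolar gap = measured − calculated = 319 − 313.9 = 5.1 mOsm/kg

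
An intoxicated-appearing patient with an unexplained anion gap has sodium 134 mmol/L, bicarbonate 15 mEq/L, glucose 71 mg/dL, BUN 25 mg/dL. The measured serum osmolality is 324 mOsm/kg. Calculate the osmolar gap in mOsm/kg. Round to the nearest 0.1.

Calculated osmolality = 2·Na + glucose/18 + BUN/2.8
= 2·134 + 71/18 + 25/2.8
= 268 + 3.94 + 8.93
= 280.87 mOsm/kg ≈ 280.9 mOsm/kg
Osmolar gap = measured − calculated = 324 − 280.9 = 43.1 mOsm/kg

43.1 mOsm/kg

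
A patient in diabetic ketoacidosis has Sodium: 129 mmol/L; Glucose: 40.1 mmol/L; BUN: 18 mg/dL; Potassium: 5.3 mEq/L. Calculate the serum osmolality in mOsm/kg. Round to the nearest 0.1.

Calculated osmolality = 2·Na + glucose + BUN/2.8
= 2·129 + 40.1 + 18/2.8
= 258 + 40.10 + 6.43
= 304.53 mOsm/kg

304.5 mOsm/kg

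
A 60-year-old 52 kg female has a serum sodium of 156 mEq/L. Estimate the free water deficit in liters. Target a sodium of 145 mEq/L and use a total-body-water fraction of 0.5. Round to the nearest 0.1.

2.0 L

TBW = 0.5 · 52 = 26 L
Free water deficit = TBW · (Na/145 − 1)
= 26 · (156/145 − 1)
= 26 · 0.0759
= 1.97 L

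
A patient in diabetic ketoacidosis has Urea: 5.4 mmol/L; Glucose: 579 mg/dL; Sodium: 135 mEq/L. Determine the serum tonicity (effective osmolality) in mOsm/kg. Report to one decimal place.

Effective osmolality excludes urea (freely permeant across cell membranes):
2·Na + glucose/18
= 2·135 + 579/18
= 270 + 32.17
= 302.17 mOsm/kg

302.2 mOsm/kg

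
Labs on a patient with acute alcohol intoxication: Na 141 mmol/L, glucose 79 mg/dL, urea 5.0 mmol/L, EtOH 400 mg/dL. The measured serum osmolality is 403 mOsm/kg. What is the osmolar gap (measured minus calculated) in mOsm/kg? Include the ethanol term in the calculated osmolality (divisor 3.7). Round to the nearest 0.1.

Calculated osmolality = 2·Na + glucose/18 + urea + ethanol/3.7
= 2·141 + 79/18 + 5 + 400/3.7
= 282 + 4.39 + 5 + 108.11
= 399.5 mOsm/kg ≈ 399.5 mOsm/kg
Osmolar gap = measured − calculated = 403 − 399.5 = 3.5 mOsm/kg

3.5 mOsm/kg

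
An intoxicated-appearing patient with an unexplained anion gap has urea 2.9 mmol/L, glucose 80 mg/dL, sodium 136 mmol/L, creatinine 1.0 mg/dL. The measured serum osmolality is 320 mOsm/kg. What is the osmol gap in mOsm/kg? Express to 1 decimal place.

40.7 mOsm/kg

Calculated osmolality = 2·Na + glucose/18 + urea
= 2·136 + 80/18 + 2.9
= 272 + 4.44 + 2.90
= 279.34 mOsm/kg ≈ 279.3 mOsm/kg
Osmolar gap = measured − calculated = 320 − 279.3 = 40.7 mOsm/kg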